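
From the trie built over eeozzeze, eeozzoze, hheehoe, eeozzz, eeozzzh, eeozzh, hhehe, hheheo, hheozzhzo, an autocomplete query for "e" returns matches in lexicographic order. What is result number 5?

Filter for "e…" and sort: "eeozzeze", "eeozzh", "eeozzoze", "eeozzz", "eeozzzh"
The 5th is eeozzzh.

eeozzzh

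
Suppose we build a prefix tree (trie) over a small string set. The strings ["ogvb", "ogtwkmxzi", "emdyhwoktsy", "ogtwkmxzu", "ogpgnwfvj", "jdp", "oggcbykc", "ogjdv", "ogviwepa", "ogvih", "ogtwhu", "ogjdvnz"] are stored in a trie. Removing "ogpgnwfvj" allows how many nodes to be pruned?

Walk "ogpgnwfvj" from the leaf back toward the root, removing each node that no remaining word uses.
The suffix "pgnwfvj" (7 nodes) is used only by "ogpgnwfvj"; the node for "og" still has the child "v", so pruning stops there.
Nodes removed: 7

7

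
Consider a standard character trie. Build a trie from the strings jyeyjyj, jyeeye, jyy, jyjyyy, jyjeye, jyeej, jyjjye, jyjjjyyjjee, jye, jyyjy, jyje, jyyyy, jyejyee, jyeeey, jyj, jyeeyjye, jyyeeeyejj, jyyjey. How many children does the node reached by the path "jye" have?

3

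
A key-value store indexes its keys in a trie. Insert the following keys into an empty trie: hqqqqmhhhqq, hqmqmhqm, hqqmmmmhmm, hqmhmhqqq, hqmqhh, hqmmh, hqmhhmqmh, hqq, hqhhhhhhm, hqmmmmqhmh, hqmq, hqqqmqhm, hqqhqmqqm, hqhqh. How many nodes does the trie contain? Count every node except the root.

For each word, the new-node count is its length minus the longest prefix already in the trie:
  "hqqqqmhhhqq" → 11 new (h, q, q, q, q, m, h, h, h, q, q)
  "hqmqmhqm" → prefix "hq" already present; 6 new (m, q, m, h, q, m)
  "hqqmmmmhmm" → prefix "hqq" already present; 7 new (m, m, m, m, h, m, m)
  "hqmhmhqqq" → prefix "hqm" already present; 6 new (h, m, h, q, q, q)
  "hqmqhh" → prefix "hqmq" already present; 2 new (h, h)
  "hqmmh" → prefix "hqm" already present; 2 new (m, h)
  "hqmhhmqmh" → prefix "hqmh" already present; 5 new (h, m, q, m, h)
  "hqq" → prefix "hqq" already present; 0 new (none)
  "hqhhhhhhm" → prefix "hq" already present; 7 new (h, h, h, h, h, h, m)
  "hqmmmmqhmh" → prefix "hqmm" already present; 6 new (m, m, q, h, m, h)
  "hqmq" → prefix "hqmq" already present; 0 new (none)
  "hqqqmqhm" → prefix "hqqq" already present; 4 new (m, q, h, m)
  "hqqhqmqqm" → prefix "hqq" already present; 6 new (h, q, m, q, q, m)
  "hqhqh" → prefix "hqh" already present; 2 new (q, h)
Total nodes = 11 + 6 + 7 + 6 + 2 + 2 + 5 + 0 + 7 + 6 + 0 + 4 + 6 + 2 = 64

64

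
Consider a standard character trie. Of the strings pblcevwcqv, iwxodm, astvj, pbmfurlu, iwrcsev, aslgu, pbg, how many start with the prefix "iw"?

2

Walk to "iw"; the words in its subtree are exactly those with that prefix.
Matches: "iwrcsev", "iwxodm"
Count: 2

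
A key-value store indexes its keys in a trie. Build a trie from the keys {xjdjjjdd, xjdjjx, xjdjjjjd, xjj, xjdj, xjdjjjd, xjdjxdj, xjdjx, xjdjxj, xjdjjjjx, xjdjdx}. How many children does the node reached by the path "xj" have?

The children of the "xj" node are the distinct next characters among strings starting with "xj".
Characters that immediately follow "xj" among the stored strings: {d, j}.
That node has 2 child edges.

2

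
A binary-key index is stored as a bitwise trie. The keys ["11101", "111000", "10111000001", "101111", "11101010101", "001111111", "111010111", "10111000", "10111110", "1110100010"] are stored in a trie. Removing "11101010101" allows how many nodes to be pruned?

After clearing the end-marker at "11101010101", prune upward until reaching a node still needed by another word.
The suffix "0101" (4 nodes) is used only by "11101010101"; the node for "1110101" still has the child "1", so pruning stops there.
Nodes removed: 4

4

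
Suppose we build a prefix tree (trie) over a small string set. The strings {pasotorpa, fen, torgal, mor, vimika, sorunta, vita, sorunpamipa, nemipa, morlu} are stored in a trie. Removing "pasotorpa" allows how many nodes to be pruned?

9

A node on "pasotorpa"'s path can go only if nothing else ends at it or branches off below it.
No other word shares any prefix with "pasotorpa", so all 9 of its nodes go.
Nodes removed: 9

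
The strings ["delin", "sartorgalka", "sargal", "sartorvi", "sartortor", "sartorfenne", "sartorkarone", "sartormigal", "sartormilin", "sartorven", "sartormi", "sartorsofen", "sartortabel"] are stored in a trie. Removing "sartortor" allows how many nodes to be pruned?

2

A node on "sartortor"'s path can go only if nothing else ends at it or branches off below it.
The suffix "or" (2 nodes) is used only by "sartortor"; the node for "sartort" still has the child "a", so pruning stops there.
Nodes removed: 2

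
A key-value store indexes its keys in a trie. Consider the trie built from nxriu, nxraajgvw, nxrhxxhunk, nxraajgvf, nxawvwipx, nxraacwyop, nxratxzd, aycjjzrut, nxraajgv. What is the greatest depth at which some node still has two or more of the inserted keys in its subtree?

Look for the deepest trie node that still has at least two words in its subtree.
e.g. "nxraajgv" and "nxraajgvf" share the prefix "nxraajgv" of length 8; no pair shares a longer one.
Longest shared-prefix length: 8

8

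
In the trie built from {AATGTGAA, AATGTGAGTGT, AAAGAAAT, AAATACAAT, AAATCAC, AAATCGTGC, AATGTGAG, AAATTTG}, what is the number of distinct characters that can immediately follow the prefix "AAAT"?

Walk "AAAT" from the root, arriving at one node.
Characters that immediately follow "AAAT" among the stored strings: {A, C, T}.
That node has 3 child edges.

3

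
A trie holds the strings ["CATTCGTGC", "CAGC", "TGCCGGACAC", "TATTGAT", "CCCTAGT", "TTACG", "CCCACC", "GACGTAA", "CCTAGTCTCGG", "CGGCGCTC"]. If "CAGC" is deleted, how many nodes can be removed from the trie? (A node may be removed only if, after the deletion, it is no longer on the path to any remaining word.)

After clearing the end-marker at "CAGC", prune upward until reaching a node still needed by another word.
The suffix "GC" (2 nodes) is used only by "CAGC"; the node for "CA" still has the child "T", so pruning stops there.
Nodes removed: 2

2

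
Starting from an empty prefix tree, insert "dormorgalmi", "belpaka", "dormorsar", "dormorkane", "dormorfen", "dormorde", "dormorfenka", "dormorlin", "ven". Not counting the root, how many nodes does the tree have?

Insert word by word; a character creates a node only if that edge doesn't already exist:
  "dormorgalmi" → 11 new (d, o, r, m, o, r, g, a, l, m, i)
  "belpaka" → 7 new (b, e, l, p, a, k, a)
  "dormorsar" → prefix "dormor" already present; 3 new (s, a, r)
  "dormorkane" → prefix "dormor" already present; 4 new (k, a, n, e)
  "dormorfen" → prefix "dormor" already present; 3 new (f, e, n)
  "dormorde" → prefix "dormor" already present; 2 new (d, e)
  "dormorfenka" → prefix "dormorfen" already present; 2 new (k, a)
  "dormorlin" → prefix "dormor" already present; 3 new (l, i, n)
  "ven" → 3 new (v, e, n)
Total nodes = 11 + 7 + 3 + 4 + 3 + 2 + 2 + 3 + 3 = 38

38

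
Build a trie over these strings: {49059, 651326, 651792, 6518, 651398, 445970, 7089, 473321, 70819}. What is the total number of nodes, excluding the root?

Count nodes per top-level branch (shared prefixes stored once):
  '4'-branch (445970, 473321, 49059): 15 nodes
  '6'-branch (651326, 651398, 651792, 6518): 12 nodes
  '7'-branch (70819, 7089): 6 nodes
Sum: 33

33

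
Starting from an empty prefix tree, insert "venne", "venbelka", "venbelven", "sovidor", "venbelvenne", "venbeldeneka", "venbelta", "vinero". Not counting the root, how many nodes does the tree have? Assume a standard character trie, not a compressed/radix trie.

35

Count nodes per top-level branch (shared prefixes stored once):
  's'-branch (sovidor): 7 nodes
  'v'-branch (venbeldeneka, venbelka, venbelta, venbelven, venbelvenne, venne, vinero): 28 nodes
Sum: 35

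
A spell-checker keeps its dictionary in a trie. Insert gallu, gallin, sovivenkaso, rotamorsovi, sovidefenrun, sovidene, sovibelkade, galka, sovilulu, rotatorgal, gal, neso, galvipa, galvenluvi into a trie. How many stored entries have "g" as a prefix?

Filter for entries beginning with "g":
Matches: "gal", "galka", "gallin", "gallu", "galvenluvi", "galvipa"
Count: 6

6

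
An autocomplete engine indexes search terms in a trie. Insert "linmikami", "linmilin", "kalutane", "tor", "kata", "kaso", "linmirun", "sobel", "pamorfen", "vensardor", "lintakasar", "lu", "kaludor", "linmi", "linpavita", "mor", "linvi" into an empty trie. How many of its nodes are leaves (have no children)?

16

A leaf is a node with no children — equivalently, the end of a word that is not a proper prefix of any other stored word.
Those words: "kaludor", "kalutane", "kaso", "kata", "linmikami", "linmilin", "linmirun", "linpavita", "lintakasar", "linvi", "lu", "mor", "pamorfen", "sobel", "tor", "vensardor"
Leaf count: 16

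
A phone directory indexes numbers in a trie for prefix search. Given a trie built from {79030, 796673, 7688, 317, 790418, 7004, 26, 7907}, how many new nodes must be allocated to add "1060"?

4

"1060" shares no prefix with any stored word, so all 4 characters open new nodes.
4 − 0 = 4 new nodes.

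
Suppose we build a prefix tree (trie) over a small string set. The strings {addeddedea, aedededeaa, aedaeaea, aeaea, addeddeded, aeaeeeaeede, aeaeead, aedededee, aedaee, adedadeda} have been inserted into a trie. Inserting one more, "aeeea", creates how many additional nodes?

3

Walking "aeeea" from the root, the first 2 characters ("ae") follow existing edges; "e" is the first miss.
So 5 − 2 = 3 new nodes.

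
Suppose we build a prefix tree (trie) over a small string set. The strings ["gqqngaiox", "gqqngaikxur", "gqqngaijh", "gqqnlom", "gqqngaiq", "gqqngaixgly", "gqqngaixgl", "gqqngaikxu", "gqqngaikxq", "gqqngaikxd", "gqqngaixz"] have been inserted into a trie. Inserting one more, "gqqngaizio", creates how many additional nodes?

The longest prefix of "gqqngaizio" already in the trie is "gqqngai" (length 7).
So 10 − 7 = 3 new nodes.

3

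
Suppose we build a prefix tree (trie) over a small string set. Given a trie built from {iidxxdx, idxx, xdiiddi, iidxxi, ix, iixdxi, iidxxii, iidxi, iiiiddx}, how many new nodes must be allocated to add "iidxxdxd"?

1

The longest prefix of "iidxxdxd" already in the trie is "iidxxdx" (length 7).
Each of the 1 remaining characters creates one node.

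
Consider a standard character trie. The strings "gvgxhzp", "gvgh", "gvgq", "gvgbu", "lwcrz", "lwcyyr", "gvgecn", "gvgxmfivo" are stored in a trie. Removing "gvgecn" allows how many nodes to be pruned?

A node on "gvgecn"'s path can go only if nothing else ends at it or branches off below it.
The suffix "ecn" (3 nodes) is used only by "gvgecn"; the node for "gvg" still has the child "x", so pruning stops there.
Nodes removed: 3

3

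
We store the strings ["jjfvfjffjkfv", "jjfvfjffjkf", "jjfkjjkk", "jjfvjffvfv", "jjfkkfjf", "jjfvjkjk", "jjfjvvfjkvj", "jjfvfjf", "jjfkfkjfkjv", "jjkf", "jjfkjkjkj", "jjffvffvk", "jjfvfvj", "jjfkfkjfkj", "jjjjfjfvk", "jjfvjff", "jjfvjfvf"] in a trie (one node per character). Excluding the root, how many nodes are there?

68

For each word, the new-node count is its length minus the longest prefix already in the trie:
  "jjfvfjffjkfv" → 12 new (j, j, f, v, f, j, f, f, j, k, f, v)
  "jjfvfjffjkf" → prefix "jjfvfjffjkf" already present; 0 new (none)
  "jjfkjjkk" → prefix "jjf" already present; 5 new (k, j, j, k, k)
  "jjfvjffvfv" → prefix "jjfv" already present; 6 new (j, f, f, v, f, v)
  "jjfkkfjf" → prefix "jjfk" already present; 4 new (k, f, j, f)
  "jjfvjkjk" → prefix "jjfvj" already present; 3 new (k, j, k)
  "jjfjvvfjkvj" → prefix "jjf" already present; 8 new (j, v, v, f, j, k, v, j)
  "jjfvfjf" → prefix "jjfvfjf" already present; 0 new (none)
  "jjfkfkjfkjv" → prefix "jjfk" already present; 7 new (f, k, j, f, k, j, v)
  "jjkf" → prefix "jj" already present; 2 new (k, f)
  "jjfkjkjkj" → prefix "jjfkj" already present; 4 new (k, j, k, j)
  "jjffvffvk" → prefix "jjf" already present; 6 new (f, v, f, f, v, k)
  "jjfvfvj" → prefix "jjfvf" already present; 2 new (v, j)
  "jjfkfkjfkj" → prefix "jjfkfkjfkj" already present; 0 new (none)
  "jjjjfjfvk" → prefix "jj" already present; 7 new (j, j, f, j, f, v, k)
  "jjfvjff" → prefix "jjfvjff" already present; 0 new (none)
  "jjfvjfvf" → prefix "jjfvjf" already present; 2 new (v, f)
Total nodes = 12 + 0 + 5 + 6 + 4 + 3 + 8 + 0 + 7 + 2 + 4 + 6 + 2 + 0 + 7 + 0 + 2 = 68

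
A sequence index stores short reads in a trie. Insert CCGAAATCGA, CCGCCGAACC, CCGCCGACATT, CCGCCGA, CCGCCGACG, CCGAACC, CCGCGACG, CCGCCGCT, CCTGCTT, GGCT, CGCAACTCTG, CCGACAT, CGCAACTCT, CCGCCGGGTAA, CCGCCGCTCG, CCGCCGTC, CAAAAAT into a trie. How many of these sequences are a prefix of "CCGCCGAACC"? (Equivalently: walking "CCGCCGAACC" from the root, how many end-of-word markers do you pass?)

Walk "CCGCCGAACC" from the root; an end-of-word marker is hit whenever a stored word is a prefix of "CCGCCGAACC".
Prefixes of the query that are stored words: "CCGCCGA", "CCGCCGAACC"
Count: 2

2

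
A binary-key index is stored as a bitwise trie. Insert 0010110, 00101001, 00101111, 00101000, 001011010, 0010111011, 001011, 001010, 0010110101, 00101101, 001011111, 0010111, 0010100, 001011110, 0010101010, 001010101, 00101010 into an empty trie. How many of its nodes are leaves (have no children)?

Leaves are exactly the stored words that no other stored word extends.
Those words: "00101000", "00101001", "0010101010", "0010110101", "0010111011", "001011110", "001011111"
Leaf count: 7

7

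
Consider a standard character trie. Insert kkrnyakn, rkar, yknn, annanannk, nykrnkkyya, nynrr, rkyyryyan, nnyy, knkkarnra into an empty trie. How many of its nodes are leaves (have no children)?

9

A leaf is a node with no children — equivalently, the end of a word that is not a proper prefix of any other stored word.
Those words: "annanannk", "kkrnyakn", "knkkarnra", "nnyy", "nykrnkkyya", "nynrr", "rkar", "rkyyryyan", "yknn"
Leaf count: 9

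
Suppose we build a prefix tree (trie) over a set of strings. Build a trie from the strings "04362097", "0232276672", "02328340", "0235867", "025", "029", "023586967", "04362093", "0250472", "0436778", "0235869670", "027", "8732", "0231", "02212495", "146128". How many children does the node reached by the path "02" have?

5

The children of the "02" node are the distinct next characters among strings starting with "02".
Distinct next characters after "02": 2, 3, 5, 7, 9.
That node has 5 child edges.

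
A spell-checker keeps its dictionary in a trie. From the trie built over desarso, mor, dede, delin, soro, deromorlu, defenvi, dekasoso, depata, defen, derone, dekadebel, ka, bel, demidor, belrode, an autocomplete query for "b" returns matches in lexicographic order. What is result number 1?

Words with prefix "b", in lexicographic order: "bel", "belrode"
The 1st is bel.

bel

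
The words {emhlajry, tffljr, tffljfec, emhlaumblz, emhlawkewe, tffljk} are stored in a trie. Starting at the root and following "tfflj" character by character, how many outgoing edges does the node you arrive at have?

Follow the path "tfflj" to its node, then look at its outgoing edges.
Characters that immediately follow "tfflj" among the stored strings: {f, k, r}.
That node has 3 child edges.

3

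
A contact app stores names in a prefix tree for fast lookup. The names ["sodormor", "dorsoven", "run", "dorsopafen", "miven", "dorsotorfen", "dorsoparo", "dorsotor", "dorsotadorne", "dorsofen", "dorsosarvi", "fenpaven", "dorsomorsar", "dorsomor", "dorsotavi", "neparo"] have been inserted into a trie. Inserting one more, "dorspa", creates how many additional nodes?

2

Walking "dorspa" from the root, the first 4 characters ("dors") follow existing edges; "p" is the first miss.
Each of the 2 remaining characters creates one node.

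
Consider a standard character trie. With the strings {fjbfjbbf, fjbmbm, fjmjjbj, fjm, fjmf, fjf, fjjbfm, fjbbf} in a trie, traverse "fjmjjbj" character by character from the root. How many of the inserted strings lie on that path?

Check each prefix of "fjmjjbj" against the stored set — each match is an end-marker on the path.
Prefixes of the query that are stored words: "fjm", "fjmjjbj"
Count: 2

2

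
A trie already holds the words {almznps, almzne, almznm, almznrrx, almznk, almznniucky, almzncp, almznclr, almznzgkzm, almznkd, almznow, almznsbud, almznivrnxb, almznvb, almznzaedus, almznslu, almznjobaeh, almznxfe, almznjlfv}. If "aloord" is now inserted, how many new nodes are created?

Walking "aloord" from the root, the first 2 characters ("al") follow existing edges; "o" is the first miss.
Each of the 4 remaining characters creates one node.

4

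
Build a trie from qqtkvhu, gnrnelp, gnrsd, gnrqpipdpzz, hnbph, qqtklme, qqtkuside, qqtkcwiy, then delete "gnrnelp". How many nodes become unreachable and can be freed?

4

After clearing the end-marker at "gnrnelp", prune upward until reaching a node still needed by another word.
The suffix "nelp" (4 nodes) is used only by "gnrnelp"; the node for "gnr" still has the child "s", so pruning stops there.
Nodes removed: 4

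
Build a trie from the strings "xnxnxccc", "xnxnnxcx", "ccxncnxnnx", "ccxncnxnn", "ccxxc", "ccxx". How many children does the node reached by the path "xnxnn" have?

Follow the path "xnxnn" to its node, then look at its outgoing edges.
Distinct next characters after "xnxnn": x.
That node has 1 child edge.

1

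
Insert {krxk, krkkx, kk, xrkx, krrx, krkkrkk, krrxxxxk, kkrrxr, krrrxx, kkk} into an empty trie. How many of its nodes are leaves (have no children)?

8

A leaf is a node with no children — equivalently, the end of a word that is not a proper prefix of any other stored word.
Those words: "kkk", "kkrrxr", "krkkrkk", "krkkx", "krrrxx", "krrxxxxk", "krxk", "xrkx"
Leaf count: 8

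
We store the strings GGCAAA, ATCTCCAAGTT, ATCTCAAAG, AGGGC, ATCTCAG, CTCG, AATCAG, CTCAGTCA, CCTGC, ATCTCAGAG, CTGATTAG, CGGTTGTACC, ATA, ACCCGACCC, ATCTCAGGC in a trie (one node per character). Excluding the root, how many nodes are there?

72

Trace insertions, counting only characters that open a new branch:
  "GGCAAA" → 6 new (G, G, C, A, A, A)
  "ATCTCCAAGTT" → 11 new (A, T, C, T, C, C, A, A, G, T, T)
  "ATCTCAAAG" → prefix "ATCTC" already present; 4 new (A, A, A, G)
  "AGGGC" → prefix "A" already present; 4 new (G, G, G, C)
  "ATCTCAG" → prefix "ATCTCA" already present; 1 new (G)
  "CTCG" → 4 new (C, T, C, G)
  "AATCAG" → prefix "A" already present; 5 new (A, T, C, A, G)
  "CTCAGTCA" → prefix "CTC" already present; 5 new (A, G, T, C, A)
  "CCTGC" → prefix "C" already present; 4 new (C, T, G, C)
  "ATCTCAGAG" → prefix "ATCTCAG" already present; 2 new (A, G)
  "CTGATTAG" → prefix "CT" already present; 6 new (G, A, T, T, A, G)
  "CGGTTGTACC" → prefix "C" already present; 9 new (G, G, T, T, G, T, A, C, C)
  "ATA" → prefix "AT" already present; 1 new (A)
  "ACCCGACCC" → prefix "A" already present; 8 new (C, C, C, G, A, C, C, C)
  "ATCTCAGGC" → prefix "ATCTCAG" already present; 2 new (G, C)
Total nodes = 6 + 11 + 4 + 4 + 1 + 4 + 5 + 5 + 4 + 2 + 6 + 9 + 1 + 8 + 2 = 72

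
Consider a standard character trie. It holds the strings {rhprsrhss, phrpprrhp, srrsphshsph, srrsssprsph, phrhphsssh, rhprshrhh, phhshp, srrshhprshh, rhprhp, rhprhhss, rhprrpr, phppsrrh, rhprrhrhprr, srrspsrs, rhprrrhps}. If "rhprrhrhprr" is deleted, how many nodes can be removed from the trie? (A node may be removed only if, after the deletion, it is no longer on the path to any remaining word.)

A node on "rhprrhrhprr"'s path can go only if nothing else ends at it or branches off below it.
The suffix "hrhprr" (6 nodes) is used only by "rhprrhrhprr"; the node for "rhprr" still has the child "p", so pruning stops there.
Nodes removed: 6

6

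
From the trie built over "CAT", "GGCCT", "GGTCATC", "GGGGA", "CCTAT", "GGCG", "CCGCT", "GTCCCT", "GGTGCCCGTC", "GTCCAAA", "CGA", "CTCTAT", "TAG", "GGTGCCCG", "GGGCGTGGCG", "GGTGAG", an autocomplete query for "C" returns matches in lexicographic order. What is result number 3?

Filter for "C…" and sort: "CAT", "CCGCT", "CCTAT", "CGA", "CTCTAT"
Position 3: CCTAT

CCTAT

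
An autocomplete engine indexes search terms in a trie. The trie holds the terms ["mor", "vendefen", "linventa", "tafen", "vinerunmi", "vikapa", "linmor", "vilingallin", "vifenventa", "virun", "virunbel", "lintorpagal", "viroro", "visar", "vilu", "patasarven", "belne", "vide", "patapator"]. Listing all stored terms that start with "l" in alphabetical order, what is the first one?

Filter for "l…" and sort: "linmor", "lintorpagal", "linventa"
Position 1: linmor

linmor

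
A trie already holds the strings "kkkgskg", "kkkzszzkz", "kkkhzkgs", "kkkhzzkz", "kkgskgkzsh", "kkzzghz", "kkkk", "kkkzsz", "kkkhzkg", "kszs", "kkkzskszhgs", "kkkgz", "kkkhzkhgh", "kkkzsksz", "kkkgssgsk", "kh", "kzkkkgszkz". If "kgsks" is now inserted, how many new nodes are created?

The longest prefix of "kgsks" already in the trie is "k" (length 1).
Each of the 4 remaining characters creates one node.

4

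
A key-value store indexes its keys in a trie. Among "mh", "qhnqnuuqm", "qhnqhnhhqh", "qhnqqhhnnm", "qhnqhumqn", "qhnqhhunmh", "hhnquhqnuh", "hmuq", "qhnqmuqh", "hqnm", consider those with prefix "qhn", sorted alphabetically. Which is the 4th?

qhnqmuqh

Words with prefix "qhn", in lexicographic order: "qhnqhhunmh", "qhnqhnhhqh", "qhnqhumqn", "qhnqmuqh", "qhnqnuuqm", "qhnqqhhnnm"
Position 4: qhnqmuqh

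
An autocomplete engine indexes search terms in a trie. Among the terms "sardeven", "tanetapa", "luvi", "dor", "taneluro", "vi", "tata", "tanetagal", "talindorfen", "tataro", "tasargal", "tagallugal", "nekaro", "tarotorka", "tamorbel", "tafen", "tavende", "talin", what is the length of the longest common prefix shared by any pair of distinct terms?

6

Equivalently: take the maximum, over all pairs, of their longest common prefix length.
"tanetagal" and "tanetapa" agree on "taneta" (6 characters) before diverging; nothing deeper is shared.
Longest shared-prefix length: 6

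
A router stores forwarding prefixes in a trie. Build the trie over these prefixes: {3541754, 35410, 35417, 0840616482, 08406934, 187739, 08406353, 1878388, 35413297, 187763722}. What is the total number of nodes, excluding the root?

43

For each word, the new-node count is its length minus the longest prefix already in the trie:
  "3541754" → 7 new (3, 5, 4, 1, 7, 5, 4)
  "35410" → prefix "3541" already present; 1 new (0)
  "35417" → prefix "35417" already present; 0 new (none)
  "0840616482" → 10 new (0, 8, 4, 0, 6, 1, 6, 4, 8, 2)
  "08406934" → prefix "08406" already present; 3 new (9, 3, 4)
  "187739" → 6 new (1, 8, 7, 7, 3, 9)
  "08406353" → prefix "08406" already present; 3 new (3, 5, 3)
  "1878388" → prefix "187" already present; 4 new (8, 3, 8, 8)
  "35413297" → prefix "3541" already present; 4 new (3, 2, 9, 7)
  "187763722" → prefix "1877" already present; 5 new (6, 3, 7, 2, 2)
Total nodes = 7 + 1 + 0 + 10 + 3 + 6 + 3 + 4 + 4 + 5 = 43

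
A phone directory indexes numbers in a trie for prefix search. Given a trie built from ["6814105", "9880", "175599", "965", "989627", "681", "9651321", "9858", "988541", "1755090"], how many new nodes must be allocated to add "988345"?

3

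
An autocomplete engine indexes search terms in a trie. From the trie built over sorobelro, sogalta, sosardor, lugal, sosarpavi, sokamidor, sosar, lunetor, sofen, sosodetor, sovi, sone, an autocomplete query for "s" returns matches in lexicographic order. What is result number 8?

sosarpavi

DFS of the "s" subtree visits, in order: "sofen", "sogalta", "sokamidor", "sone", "sorobelro", "sosar", "sosardor", "sosarpavi", "sosodetor", "sovi"
The 8th is sosarpavi.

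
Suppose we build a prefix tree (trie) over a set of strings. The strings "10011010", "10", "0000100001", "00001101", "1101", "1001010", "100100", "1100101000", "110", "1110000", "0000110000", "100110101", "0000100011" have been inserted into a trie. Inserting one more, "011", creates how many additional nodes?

2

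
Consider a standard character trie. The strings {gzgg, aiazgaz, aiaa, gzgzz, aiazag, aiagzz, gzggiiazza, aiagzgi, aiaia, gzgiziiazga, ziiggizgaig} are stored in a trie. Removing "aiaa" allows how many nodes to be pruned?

1

After clearing the end-marker at "aiaa", prune upward until reaching a node still needed by another word.
The suffix "a" (1 node) is used only by "aiaa"; the node for "aia" still has the child "z", so pruning stops there.
Nodes removed: 1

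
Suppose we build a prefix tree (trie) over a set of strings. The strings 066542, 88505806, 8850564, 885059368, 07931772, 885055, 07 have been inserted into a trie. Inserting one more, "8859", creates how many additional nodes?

1

Walking "8859" from the root, the first 3 characters ("885") follow existing edges; "9" is the first miss.
New nodes needed: |"8859"| − 3 = 4 − 3 = 1.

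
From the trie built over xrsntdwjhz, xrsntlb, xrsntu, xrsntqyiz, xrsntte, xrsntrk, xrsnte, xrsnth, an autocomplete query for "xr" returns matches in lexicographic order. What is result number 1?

Filter for "xr…" and sort: "xrsntdwjhz", "xrsnte", "xrsnth", "xrsntlb", "xrsntqyiz", "xrsntrk", "xrsntte", "xrsntu"
Position 1: xrsntdwjhz

xrsntdwjhz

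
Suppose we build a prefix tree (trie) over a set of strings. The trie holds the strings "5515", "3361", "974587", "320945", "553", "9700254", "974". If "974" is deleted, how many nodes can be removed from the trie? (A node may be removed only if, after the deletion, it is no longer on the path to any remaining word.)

0

Walk "974" from the leaf back toward the root, removing each node that no remaining word uses.
Every node on "974" is still needed (e.g. by "974587"), so nothing is freed.
Nodes removed: 0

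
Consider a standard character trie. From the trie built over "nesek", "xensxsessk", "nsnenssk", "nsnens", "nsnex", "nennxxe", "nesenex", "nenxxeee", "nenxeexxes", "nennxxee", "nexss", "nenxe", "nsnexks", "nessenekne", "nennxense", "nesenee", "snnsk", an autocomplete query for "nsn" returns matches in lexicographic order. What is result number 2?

nsnenssk

Filter for "nsn…" and sort: "nsnens", "nsnenssk", "nsnex", "nsnexks"
Position 2: nsnenssk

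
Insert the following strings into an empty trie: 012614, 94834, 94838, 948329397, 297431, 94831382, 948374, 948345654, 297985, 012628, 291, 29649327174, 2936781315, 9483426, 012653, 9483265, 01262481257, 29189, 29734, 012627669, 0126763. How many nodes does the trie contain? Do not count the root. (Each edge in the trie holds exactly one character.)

79

Insert word by word; a character creates a node only if that edge doesn't already exist:
  "012614" → 6 new (0, 1, 2, 6, 1, 4)
  "94834" → 5 new (9, 4, 8, 3, 4)
  "94838" → prefix "9483" already present; 1 new (8)
  "948329397" → prefix "9483" already present; 5 new (2, 9, 3, 9, 7)
  "297431" → 6 new (2, 9, 7, 4, 3, 1)
  "94831382" → prefix "9483" already present; 4 new (1, 3, 8, 2)
  "948374" → prefix "9483" already present; 2 new (7, 4)
  "948345654" → prefix "94834" already present; 4 new (5, 6, 5, 4)
  "297985" → prefix "297" already present; 3 new (9, 8, 5)
  "012628" → prefix "0126" already present; 2 new (2, 8)
  "291" → prefix "29" already present; 1 new (1)
  "29649327174" → prefix "29" already present; 9 new (6, 4, 9, 3, 2, 7, 1, 7, 4)
  "2936781315" → prefix "29" already present; 8 new (3, 6, 7, 8, 1, 3, 1, 5)
  "9483426" → prefix "94834" already present; 2 new (2, 6)
  "012653" → prefix "0126" already present; 2 new (5, 3)
  "9483265" → prefix "94832" already present; 2 new (6, 5)
  "01262481257" → prefix "01262" already present; 6 new (4, 8, 1, 2, 5, 7)
  "29189" → prefix "291" already present; 2 new (8, 9)
  "29734" → prefix "297" already present; 2 new (3, 4)
  "012627669" → prefix "01262" already present; 4 new (7, 6, 6, 9)
  "0126763" → prefix "0126" already present; 3 new (7, 6, 3)
Total nodes = 6 + 5 + 1 + 5 + 6 + 4 + 2 + 4 + 3 + 2 + 1 + 9 + 8 + 2 + 2 + 2 + 6 + 2 + 2 + 4 + 3 = 79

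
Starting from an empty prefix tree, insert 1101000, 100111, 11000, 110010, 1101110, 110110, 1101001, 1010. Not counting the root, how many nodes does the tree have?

23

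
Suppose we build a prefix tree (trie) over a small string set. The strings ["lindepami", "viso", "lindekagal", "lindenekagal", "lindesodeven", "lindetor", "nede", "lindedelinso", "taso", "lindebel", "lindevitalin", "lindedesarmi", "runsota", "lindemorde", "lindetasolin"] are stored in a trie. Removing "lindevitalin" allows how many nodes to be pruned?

Walk "lindevitalin" from the leaf back toward the root, removing each node that no remaining word uses.
The suffix "vitalin" (7 nodes) is used only by "lindevitalin"; the node for "linde" still has the child "p", so pruning stops there.
Nodes removed: 7

7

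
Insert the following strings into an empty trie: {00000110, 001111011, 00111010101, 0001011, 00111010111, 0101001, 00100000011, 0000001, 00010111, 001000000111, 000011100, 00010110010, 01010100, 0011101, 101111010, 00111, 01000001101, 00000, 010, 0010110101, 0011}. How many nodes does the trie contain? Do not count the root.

80

Trace insertions, counting only characters that open a new branch:
  "00000110" → 8 new (0, 0, 0, 0, 0, 1, 1, 0)
  "001111011" → prefix "00" already present; 7 new (1, 1, 1, 1, 0, 1, 1)
  "00111010101" → prefix "00111" already present; 6 new (0, 1, 0, 1, 0, 1)
  "0001011" → prefix "000" already present; 4 new (1, 0, 1, 1)
  "00111010111" → prefix "001110101" already present; 2 new (1, 1)
  "0101001" → prefix "0" already present; 6 new (1, 0, 1, 0, 0, 1)
  "00100000011" → prefix "001" already present; 8 new (0, 0, 0, 0, 0, 0, 1, 1)
  "0000001" → prefix "00000" already present; 2 new (0, 1)
  "00010111" → prefix "0001011" already present; 1 new (1)
  "001000000111" → prefix "00100000011" already present; 1 new (1)
  "000011100" → prefix "0000" already present; 5 new (1, 1, 1, 0, 0)
  "00010110010" → prefix "0001011" already present; 4 new (0, 0, 1, 0)
  "01010100" → prefix "01010" already present; 3 new (1, 0, 0)
  "0011101" → prefix "0011101" already present; 0 new (none)
  "101111010" → 9 new (1, 0, 1, 1, 1, 1, 0, 1, 0)
  "00111" → prefix "00111" already present; 0 new (none)
  "01000001101" → prefix "010" already present; 8 new (0, 0, 0, 0, 1, 1, 0, 1)
  "00000" → prefix "00000" already present; 0 new (none)
  "010" → prefix "010" already present; 0 new (none)
  "0010110101" → prefix "0010" already present; 6 new (1, 1, 0, 1, 0, 1)
  "0011" → prefix "0011" already present; 0 new (none)
Total nodes = 8 + 7 + 6 + 4 + 2 + 6 + 8 + 2 + 1 + 1 + 5 + 4 + 3 + 0 + 9 + 0 + 8 + 0 + 0 + 6 + 0 = 80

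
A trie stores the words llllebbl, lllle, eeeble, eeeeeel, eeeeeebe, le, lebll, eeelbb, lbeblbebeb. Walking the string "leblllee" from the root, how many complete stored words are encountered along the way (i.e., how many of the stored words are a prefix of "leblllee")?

2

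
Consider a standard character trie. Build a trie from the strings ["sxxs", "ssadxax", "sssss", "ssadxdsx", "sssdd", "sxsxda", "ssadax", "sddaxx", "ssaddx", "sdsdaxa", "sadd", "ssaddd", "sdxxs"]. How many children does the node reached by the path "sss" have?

2

The children of the "sss" node are the distinct next characters among strings starting with "sss".
Characters that immediately follow "sss" among the stored strings: {d, s}.
That node has 2 child edges.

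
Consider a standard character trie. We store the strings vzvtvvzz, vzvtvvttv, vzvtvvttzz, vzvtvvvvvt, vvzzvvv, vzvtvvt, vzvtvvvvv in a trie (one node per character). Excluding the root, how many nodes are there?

23

Count nodes per top-level branch (shared prefixes stored once):
  'v'-branch (vvzzvvv, vzvtvvt, vzvtvvttv, vzvtvvttzz, vzvtvvvvv, vzvtvvvvvt, vzvtvvzz): 23 nodes
Sum: 23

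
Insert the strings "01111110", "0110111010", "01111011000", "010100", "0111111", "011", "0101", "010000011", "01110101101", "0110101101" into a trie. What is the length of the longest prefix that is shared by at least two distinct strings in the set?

7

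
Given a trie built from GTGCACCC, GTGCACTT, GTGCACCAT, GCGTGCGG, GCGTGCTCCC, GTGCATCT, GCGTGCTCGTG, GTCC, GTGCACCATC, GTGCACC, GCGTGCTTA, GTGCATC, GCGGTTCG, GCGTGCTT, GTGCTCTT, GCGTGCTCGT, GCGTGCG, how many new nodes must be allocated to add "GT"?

0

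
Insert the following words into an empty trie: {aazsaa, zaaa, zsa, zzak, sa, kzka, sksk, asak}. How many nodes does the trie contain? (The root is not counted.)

27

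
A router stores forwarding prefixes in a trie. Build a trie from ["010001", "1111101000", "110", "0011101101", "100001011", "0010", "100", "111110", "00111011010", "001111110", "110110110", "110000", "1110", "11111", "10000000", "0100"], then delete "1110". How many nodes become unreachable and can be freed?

1

A node on "1110"'s path can go only if nothing else ends at it or branches off below it.
The suffix "0" (1 node) is used only by "1110"; the node for "111" still has the child "1", so pruning stops there.
Nodes removed: 1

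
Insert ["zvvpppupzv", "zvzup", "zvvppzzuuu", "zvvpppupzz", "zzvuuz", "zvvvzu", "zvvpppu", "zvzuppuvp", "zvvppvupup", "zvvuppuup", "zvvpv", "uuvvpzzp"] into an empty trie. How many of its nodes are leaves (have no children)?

Leaves are exactly the stored words that no other stored word extends.
Those words: "uuvvpzzp", "zvvpppupzv", "zvvpppupzz", "zvvppvupup", "zvvppzzuuu", "zvvpv", "zvvuppuup", "zvvvzu", "zvzuppuvp", "zzvuuz"
Leaf count: 10

10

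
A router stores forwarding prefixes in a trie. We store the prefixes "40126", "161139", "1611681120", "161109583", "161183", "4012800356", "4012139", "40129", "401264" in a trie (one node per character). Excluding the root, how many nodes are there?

35

Trace insertions, counting only characters that open a new branch:
  "40126" → 5 new (4, 0, 1, 2, 6)
  "161139" → 6 new (1, 6, 1, 1, 3, 9)
  "1611681120" → prefix "1611" already present; 6 new (6, 8, 1, 1, 2, 0)
  "161109583" → prefix "1611" already present; 5 new (0, 9, 5, 8, 3)
  "161183" → prefix "1611" already present; 2 new (8, 3)
  "4012800356" → prefix "4012" already present; 6 new (8, 0, 0, 3, 5, 6)
  "4012139" → prefix "4012" already present; 3 new (1, 3, 9)
  "40129" → prefix "4012" already present; 1 new (9)
  "401264" → prefix "40126" already present; 1 new (4)
Total nodes = 5 + 6 + 6 + 5 + 2 + 6 + 3 + 1 + 1 = 35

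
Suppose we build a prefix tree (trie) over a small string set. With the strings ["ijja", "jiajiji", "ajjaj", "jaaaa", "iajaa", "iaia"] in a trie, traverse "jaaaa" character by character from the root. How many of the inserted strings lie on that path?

Check each prefix of "jaaaa" against the stored set — each match is an end-marker on the path.
Prefixes of the query that are stored words: "jaaaa"
Count: 1

1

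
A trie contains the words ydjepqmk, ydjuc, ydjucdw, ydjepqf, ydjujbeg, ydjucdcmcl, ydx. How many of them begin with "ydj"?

6

Walk to "ydj"; the words in its subtree are exactly those with that prefix.
Matches: "ydjepqf", "ydjepqmk", "ydjuc", "ydjucdcmcl", "ydjucdw", "ydjujbeg"
Count: 6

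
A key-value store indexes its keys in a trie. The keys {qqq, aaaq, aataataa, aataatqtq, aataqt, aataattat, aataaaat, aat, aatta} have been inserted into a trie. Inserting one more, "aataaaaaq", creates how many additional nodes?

The longest prefix of "aataaaaaq" already in the trie is "aataaaa" (length 7).
New nodes needed: |"aataaaaaq"| − 7 = 9 − 7 = 2.

2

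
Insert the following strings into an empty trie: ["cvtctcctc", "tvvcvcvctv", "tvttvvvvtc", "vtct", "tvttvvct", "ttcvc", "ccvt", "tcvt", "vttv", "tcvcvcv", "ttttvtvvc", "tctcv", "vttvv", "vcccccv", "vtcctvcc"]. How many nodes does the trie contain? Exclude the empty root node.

71

For each word, the new-node count is its length minus the longest prefix already in the trie:
  "cvtctcctc" → 9 new (c, v, t, c, t, c, c, t, c)
  "tvvcvcvctv" → 10 new (t, v, v, c, v, c, v, c, t, v)
  "tvttvvvvtc" → prefix "tv" already present; 8 new (t, t, v, v, v, v, t, c)
  "vtct" → 4 new (v, t, c, t)
  "tvttvvct" → prefix "tvttvv" already present; 2 new (c, t)
  "ttcvc" → prefix "t" already present; 4 new (t, c, v, c)
  "ccvt" → prefix "c" already present; 3 new (c, v, t)
  "tcvt" → prefix "t" already present; 3 new (c, v, t)
  "vttv" → prefix "vt" already present; 2 new (t, v)
  "tcvcvcv" → prefix "tcv" already present; 4 new (c, v, c, v)
  "ttttvtvvc" → prefix "tt" already present; 7 new (t, t, v, t, v, v, c)
  "tctcv" → prefix "tc" already present; 3 new (t, c, v)
  "vttvv" → prefix "vttv" already present; 1 new (v)
  "vcccccv" → prefix "v" already present; 6 new (c, c, c, c, c, v)
  "vtcctvcc" → prefix "vtc" already present; 5 new (c, t, v, c, c)
Total nodes = 9 + 10 + 8 + 4 + 2 + 4 + 3 + 3 + 2 + 4 + 7 + 3 + 1 + 6 + 5 = 71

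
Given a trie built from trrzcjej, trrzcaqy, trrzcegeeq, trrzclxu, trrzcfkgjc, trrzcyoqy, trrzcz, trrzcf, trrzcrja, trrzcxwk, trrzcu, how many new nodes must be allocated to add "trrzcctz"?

3

Walking "trrzcctz" from the root, the first 5 characters ("trrzc") follow existing edges; "c" is the first miss.
Each of the 3 remaining characters creates one node.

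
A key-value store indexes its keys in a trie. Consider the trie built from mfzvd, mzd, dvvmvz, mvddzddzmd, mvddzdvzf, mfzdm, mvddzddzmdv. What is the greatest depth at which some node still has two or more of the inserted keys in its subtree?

Equivalently: take the maximum, over all pairs, of their longest common prefix length.
e.g. "mvddzddzmd" and "mvddzddzmdv" share the prefix "mvddzddzmd" of length 10; no pair shares a longer one.
Longest shared-prefix length: 10

10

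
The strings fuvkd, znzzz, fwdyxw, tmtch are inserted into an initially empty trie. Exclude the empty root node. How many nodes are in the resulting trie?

20

Insert word by word; a character creates a node only if that edge doesn't already exist:
  "fuvkd" → 5 new (f, u, v, k, d)
  "znzzz" → 5 new (z, n, z, z, z)
  "fwdyxw" → prefix "f" already present; 5 new (w, d, y, x, w)
  "tmtch" → 5 new (t, m, t, c, h)
Total nodes = 5 + 5 + 5 + 5 = 20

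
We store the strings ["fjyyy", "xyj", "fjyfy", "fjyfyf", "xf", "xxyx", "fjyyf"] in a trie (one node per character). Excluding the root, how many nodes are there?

Trie structure (* marks end of a word):
(root)
├─ f
│  └─ j
│     └─ y
│        ├─ f
│        │  └─ y *
│        │     └─ f *
│        └─ y
│           ├─ f *
│           └─ y *
└─ x
   ├─ f *
   ├─ x
   │  └─ y
   │     └─ x *
   └─ y
      └─ j *
Counting every labelled node above: 16.

16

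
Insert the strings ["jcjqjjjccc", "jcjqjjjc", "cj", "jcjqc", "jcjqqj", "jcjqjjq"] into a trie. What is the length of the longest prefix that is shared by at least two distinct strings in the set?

8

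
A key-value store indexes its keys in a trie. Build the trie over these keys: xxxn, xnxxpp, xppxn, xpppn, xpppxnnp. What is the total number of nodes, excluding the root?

Trie structure (* marks end of a word):
(root)
└─ x
   ├─ n
   │  └─ x
   │     └─ x
   │        └─ p
   │           └─ p *
   ├─ p
   │  └─ p
   │     ├─ p
   │     │  ├─ n *
   │     │  └─ x
   │     │     └─ n
   │     │        └─ n
   │     │           └─ p *
   │     └─ x
   │        └─ n *
   └─ x
      └─ x
         └─ n *
Counting every labelled node above: 19.

19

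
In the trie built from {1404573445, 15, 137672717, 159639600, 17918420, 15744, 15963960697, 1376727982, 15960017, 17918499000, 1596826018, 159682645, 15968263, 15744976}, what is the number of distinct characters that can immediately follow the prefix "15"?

Walk "15" from the root, arriving at one node.
Characters that immediately follow "15" among the stored strings: {7, 9}.
That node has 2 child edges.

2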